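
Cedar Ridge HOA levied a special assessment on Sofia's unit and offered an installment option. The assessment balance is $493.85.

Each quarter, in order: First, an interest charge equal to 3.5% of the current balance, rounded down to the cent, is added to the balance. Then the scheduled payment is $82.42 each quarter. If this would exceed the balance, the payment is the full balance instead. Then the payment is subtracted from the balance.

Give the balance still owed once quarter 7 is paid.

# | Opening | Interest | Payment | End bal
1 | $493.85 | $17.28 | $82.42 | $428.71
2 | $428.71 | $15.00 | $82.42 | $361.29
3 | $361.29 | $12.64 | $82.42 | $291.51
4 | $291.51 | $10.20 | $82.42 | $219.29
5 | $219.29 | $7.67 | $82.42 | $144.54
6 | $144.54 | $5.05 | $82.42 | $67.17
7 | $67.17 | $2.35 | $69.52 | $0.00

$0.00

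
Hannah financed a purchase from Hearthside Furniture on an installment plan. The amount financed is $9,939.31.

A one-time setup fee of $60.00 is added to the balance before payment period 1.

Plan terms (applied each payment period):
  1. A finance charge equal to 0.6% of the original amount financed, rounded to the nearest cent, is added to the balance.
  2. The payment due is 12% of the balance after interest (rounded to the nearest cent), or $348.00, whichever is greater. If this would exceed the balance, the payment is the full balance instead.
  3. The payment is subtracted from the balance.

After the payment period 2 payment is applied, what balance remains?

Payment period 1: $9,999.31 +$59.64 interest = $10,058.95; pay $1,207.07 → $8,851.88
Payment period 2: $8,851.88 +$59.64 interest = $8,911.52; pay $1,069.38 → $7,842.14

$7,842.14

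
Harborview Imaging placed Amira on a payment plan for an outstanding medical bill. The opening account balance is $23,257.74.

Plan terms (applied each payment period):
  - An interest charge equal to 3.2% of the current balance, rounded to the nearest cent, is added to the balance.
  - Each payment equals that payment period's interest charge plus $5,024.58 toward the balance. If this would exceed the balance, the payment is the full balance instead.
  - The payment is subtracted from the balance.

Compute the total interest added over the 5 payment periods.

$2,113.37

Payment period 1: opening $23,257.74; interest $744.25 → $24,001.99; payment $5,768.83; balance $18,233.16
Payment period 2: opening $18,233.16; interest $583.46 → $18,816.62; payment $5,608.04; balance $13,208.58
Payment period 3: opening $13,208.58; interest $422.67 → $13,631.25; payment $5,447.25; balance $8,184.00
Payment period 4: opening $8,184.00; interest $261.89 → $8,445.89; payment $5,286.47; balance $3,159.42
Payment period 5: opening $3,159.42; interest $101.10 → $3,260.52; payment $3,260.52; balance $0.00
Total interest: $744.25 + $583.46 + $422.67 + $261.89 + $101.10 = $2,113.37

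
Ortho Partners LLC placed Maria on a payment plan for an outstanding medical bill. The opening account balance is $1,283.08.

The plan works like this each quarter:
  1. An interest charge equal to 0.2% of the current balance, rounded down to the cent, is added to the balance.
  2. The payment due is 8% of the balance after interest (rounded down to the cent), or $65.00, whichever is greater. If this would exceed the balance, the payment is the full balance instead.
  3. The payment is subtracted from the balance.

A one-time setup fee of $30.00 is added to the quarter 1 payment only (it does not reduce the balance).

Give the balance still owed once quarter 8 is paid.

Quarter 1: $1,283.08 +$2.56 interest = $1,285.64; pay $102.85 (+ $30.00 fee) → $1,182.79
Quarter 2: $1,182.79 +$2.36 interest = $1,185.15; pay $94.81 → $1,090.34
Quarter 3: $1,090.34 +$2.18 interest = $1,092.52; pay $87.40 → $1,005.12
Quarter 4: $1,005.12 +$2.01 interest = $1,007.13; pay $80.57 → $926.56
Quarter 5: $926.56 +$1.85 interest = $928.41; pay $74.27 → $854.14
Quarter 6: $854.14 +$1.70 interest = $855.84; pay $68.46 → $787.38
Quarter 7: $787.38 +$1.57 interest = $788.95; pay $65.00 → $723.95
Quarter 8: $723.95 +$1.44 interest = $725.39; pay $65.00 → $660.39

$660.39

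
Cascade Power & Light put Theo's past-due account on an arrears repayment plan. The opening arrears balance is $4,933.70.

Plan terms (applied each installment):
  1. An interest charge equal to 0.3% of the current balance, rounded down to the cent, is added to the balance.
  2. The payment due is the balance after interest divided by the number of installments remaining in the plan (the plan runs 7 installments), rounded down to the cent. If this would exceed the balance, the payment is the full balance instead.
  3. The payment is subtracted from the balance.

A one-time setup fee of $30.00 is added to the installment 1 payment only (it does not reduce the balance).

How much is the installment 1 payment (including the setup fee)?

$736.92

Installment 1: opening $4,933.70; interest $14.80 → $4,948.50; payment $706.92 (+ $30.00 fee); balance $4,241.58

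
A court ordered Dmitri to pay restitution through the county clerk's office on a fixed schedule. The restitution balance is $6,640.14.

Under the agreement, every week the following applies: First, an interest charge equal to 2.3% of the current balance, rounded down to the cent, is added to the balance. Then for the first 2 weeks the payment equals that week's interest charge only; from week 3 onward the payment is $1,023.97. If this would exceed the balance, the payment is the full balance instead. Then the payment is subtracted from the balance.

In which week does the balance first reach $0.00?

10

Week 1: opening $6,640.14; interest $152.72 → $6,792.86; payment $152.72; balance $6,640.14
Week 2: opening $6,640.14; interest $152.72 → $6,792.86; payment $152.72; balance $6,640.14
Week 3: opening $6,640.14; interest $152.72 → $6,792.86; payment $1,023.97; balance $5,768.89
Week 4: opening $5,768.89; interest $132.68 → $5,901.57; payment $1,023.97; balance $4,877.60
Week 5: opening $4,877.60; interest $112.18 → $4,989.78; payment $1,023.97; balance $3,965.81
Week 6: opening $3,965.81; interest $91.21 → $4,057.02; payment $1,023.97; balance $3,033.05
Week 7: opening $3,033.05; interest $69.76 → $3,102.81; payment $1,023.97; balance $2,078.84
Week 8: opening $2,078.84; interest $47.81 → $2,126.65; payment $1,023.97; balance $1,102.68
Week 9: opening $1,102.68; interest $25.36 → $1,128.04; payment $1,023.97; balance $104.07
Week 10: opening $104.07; interest $2.39 → $106.46; payment $106.46; balance $0.00
Balance reaches $0.00 in week 10.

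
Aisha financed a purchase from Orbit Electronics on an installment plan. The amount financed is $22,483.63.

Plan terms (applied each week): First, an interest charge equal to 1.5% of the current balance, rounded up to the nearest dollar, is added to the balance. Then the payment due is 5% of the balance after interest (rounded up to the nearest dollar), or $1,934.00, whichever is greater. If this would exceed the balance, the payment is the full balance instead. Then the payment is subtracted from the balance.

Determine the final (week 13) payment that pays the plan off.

$1,694.63

Week 1: opening $22,483.63; interest $338.00 → $22,821.63; payment $1,934.00; balance $20,887.63
Week 2: opening $20,887.63; interest $314.00 → $21,201.63; payment $1,934.00; balance $19,267.63
Week 3: opening $19,267.63; interest $290.00 → $19,557.63; payment $1,934.00; balance $17,623.63
Week 4: opening $17,623.63; interest $265.00 → $17,888.63; payment $1,934.00; balance $15,954.63
Week 5: opening $15,954.63; interest $240.00 → $16,194.63; payment $1,934.00; balance $14,260.63
Week 6: opening $14,260.63; interest $214.00 → $14,474.63; payment $1,934.00; balance $12,540.63
Week 7: opening $12,540.63; interest $189.00 → $12,729.63; payment $1,934.00; balance $10,795.63
Week 8: opening $10,795.63; interest $162.00 → $10,957.63; payment $1,934.00; balance $9,023.63
Week 9: opening $9,023.63; interest $136.00 → $9,159.63; payment $1,934.00; balance $7,225.63
Week 10: opening $7,225.63; interest $109.00 → $7,334.63; payment $1,934.00; balance $5,400.63
Week 11: opening $5,400.63; interest $82.00 → $5,482.63; payment $1,934.00; balance $3,548.63
Week 12: opening $3,548.63; interest $54.00 → $3,602.63; payment $1,934.00; balance $1,668.63
Week 13: opening $1,668.63; interest $26.00 → $1,694.63; payment $1,694.63; balance $0.00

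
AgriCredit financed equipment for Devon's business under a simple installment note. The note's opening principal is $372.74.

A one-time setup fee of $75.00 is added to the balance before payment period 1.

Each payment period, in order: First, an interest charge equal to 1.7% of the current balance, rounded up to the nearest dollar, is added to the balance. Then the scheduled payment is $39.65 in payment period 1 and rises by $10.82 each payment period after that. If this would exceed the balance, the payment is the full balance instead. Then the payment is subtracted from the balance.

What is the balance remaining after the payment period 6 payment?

$84.54

# | Opening | Interest | Payment | End bal
1 | $447.74 | $8.00 | $39.65 | $416.09
2 | $416.09 | $8.00 | $50.47 | $373.62
3 | $373.62 | $7.00 | $61.29 | $319.33
4 | $319.33 | $6.00 | $72.11 | $253.22
5 | $253.22 | $5.00 | $82.93 | $175.29
6 | $175.29 | $3.00 | $93.75 | $84.54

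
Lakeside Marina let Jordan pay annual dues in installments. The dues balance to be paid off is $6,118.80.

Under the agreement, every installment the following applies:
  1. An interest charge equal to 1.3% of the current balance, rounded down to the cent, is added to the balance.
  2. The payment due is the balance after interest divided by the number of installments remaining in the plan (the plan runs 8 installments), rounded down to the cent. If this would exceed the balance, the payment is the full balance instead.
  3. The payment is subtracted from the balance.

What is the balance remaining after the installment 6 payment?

$1,652.96

# | Opening | Interest | Payment | End bal
1 | $6,118.80 | $79.54 | $774.79 | $5,423.55
2 | $5,423.55 | $70.50 | $784.86 | $4,709.19
3 | $4,709.19 | $61.21 | $795.06 | $3,975.34
4 | $3,975.34 | $51.67 | $805.40 | $3,221.61
5 | $3,221.61 | $41.88 | $815.87 | $2,447.62
6 | $2,447.62 | $31.81 | $826.47 | $1,652.96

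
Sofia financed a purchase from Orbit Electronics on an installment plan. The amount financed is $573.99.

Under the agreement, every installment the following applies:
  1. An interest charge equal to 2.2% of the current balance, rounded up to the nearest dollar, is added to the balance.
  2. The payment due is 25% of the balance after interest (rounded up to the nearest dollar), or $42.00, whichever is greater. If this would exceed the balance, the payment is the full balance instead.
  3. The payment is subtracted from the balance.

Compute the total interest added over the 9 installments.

Installment 1: opening $573.99; interest $13.00 → $586.99; payment $147.00; balance $439.99
Installment 2: opening $439.99; interest $10.00 → $449.99; payment $113.00; balance $336.99
Installment 3: opening $336.99; interest $8.00 → $344.99; payment $87.00; balance $257.99
Installment 4: opening $257.99; interest $6.00 → $263.99; payment $66.00; balance $197.99
Installment 5: opening $197.99; interest $5.00 → $202.99; payment $51.00; balance $151.99
Installment 6: opening $151.99; interest $4.00 → $155.99; payment $42.00; balance $113.99
Installment 7: opening $113.99; interest $3.00 → $116.99; payment $42.00; balance $74.99
Installment 8: opening $74.99; interest $2.00 → $76.99; payment $42.00; balance $34.99
Installment 9: opening $34.99; interest $1.00 → $35.99; payment $35.99; balance $0.00
Total interest: $13.00 + $10.00 + $8.00 + $6.00 + $5.00 + $4.00 + $3.00 + $2.00 + $1.00 = $52.00

$52.00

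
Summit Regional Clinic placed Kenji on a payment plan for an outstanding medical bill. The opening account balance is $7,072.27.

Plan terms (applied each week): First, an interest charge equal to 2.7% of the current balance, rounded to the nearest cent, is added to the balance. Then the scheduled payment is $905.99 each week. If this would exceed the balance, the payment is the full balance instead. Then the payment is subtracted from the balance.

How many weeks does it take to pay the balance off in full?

9

Week 1: $7,072.27 +$190.95 interest = $7,263.22; pay $905.99 → $6,357.23
Week 2: $6,357.23 +$171.65 interest = $6,528.88; pay $905.99 → $5,622.89
Week 3: $5,622.89 +$151.82 interest = $5,774.71; pay $905.99 → $4,868.72
Week 4: $4,868.72 +$131.46 interest = $5,000.18; pay $905.99 → $4,094.19
Week 5: $4,094.19 +$110.54 interest = $4,204.73; pay $905.99 → $3,298.74
Week 6: $3,298.74 +$89.07 interest = $3,387.81; pay $905.99 → $2,481.82
Week 7: $2,481.82 +$67.01 interest = $2,548.83; pay $905.99 → $1,642.84
Week 8: $1,642.84 +$44.36 interest = $1,687.20; pay $905.99 → $781.21
Week 9: $781.21 +$21.09 interest = $802.30; pay $802.30 → $0.00
Balance reaches $0.00 in week 9.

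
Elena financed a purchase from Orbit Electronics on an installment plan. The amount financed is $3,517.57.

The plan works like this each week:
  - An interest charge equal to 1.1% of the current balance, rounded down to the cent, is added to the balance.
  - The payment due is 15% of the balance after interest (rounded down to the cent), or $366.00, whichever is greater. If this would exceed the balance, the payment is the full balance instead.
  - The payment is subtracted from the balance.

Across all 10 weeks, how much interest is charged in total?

$192.03

# | Opening | Interest | Payment | End bal
1 | $3,517.57 | $38.69 | $533.43 | $3,022.83
2 | $3,022.83 | $33.25 | $458.41 | $2,597.67
3 | $2,597.67 | $28.57 | $393.93 | $2,232.31
4 | $2,232.31 | $24.55 | $366.00 | $1,890.86
5 | $1,890.86 | $20.79 | $366.00 | $1,545.65
6 | $1,545.65 | $17.00 | $366.00 | $1,196.65
7 | $1,196.65 | $13.16 | $366.00 | $843.81
8 | $843.81 | $9.28 | $366.00 | $487.09
9 | $487.09 | $5.35 | $366.00 | $126.44
10 | $126.44 | $1.39 | $127.83 | $0.00
Total interest: $38.69 + $33.25 + $28.57 + $24.55 + $20.79 + $17.00 + $13.16 + $9.28 + $5.35 + $1.39 = $192.03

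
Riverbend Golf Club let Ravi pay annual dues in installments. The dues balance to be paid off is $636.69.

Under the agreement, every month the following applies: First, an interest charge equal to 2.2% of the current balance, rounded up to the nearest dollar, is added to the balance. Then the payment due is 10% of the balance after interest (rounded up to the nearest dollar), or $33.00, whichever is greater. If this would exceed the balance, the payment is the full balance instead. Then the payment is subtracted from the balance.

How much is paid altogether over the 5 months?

$280.00

Month 1: $636.69 +$15.00 interest = $651.69; pay $66.00 → $585.69
Month 2: $585.69 +$13.00 interest = $598.69; pay $60.00 → $538.69
Month 3: $538.69 +$12.00 interest = $550.69; pay $56.00 → $494.69
Month 4: $494.69 +$11.00 interest = $505.69; pay $51.00 → $454.69
Month 5: $454.69 +$11.00 interest = $465.69; pay $47.00 → $418.69
Total paid: $280.00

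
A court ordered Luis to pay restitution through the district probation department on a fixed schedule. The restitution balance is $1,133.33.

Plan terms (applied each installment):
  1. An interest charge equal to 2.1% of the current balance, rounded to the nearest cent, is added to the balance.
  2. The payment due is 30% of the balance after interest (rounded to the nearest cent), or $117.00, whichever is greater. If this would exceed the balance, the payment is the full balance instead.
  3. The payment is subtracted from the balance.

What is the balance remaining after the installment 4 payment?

$295.70

Installment 1: opening $1,133.33; interest $23.80 → $1,157.13; payment $347.14; balance $809.99
Installment 2: opening $809.99; interest $17.01 → $827.00; payment $248.10; balance $578.90
Installment 3: opening $578.90; interest $12.16 → $591.06; payment $177.32; balance $413.74
Installment 4: opening $413.74; interest $8.69 → $422.43; payment $126.73; balance $295.70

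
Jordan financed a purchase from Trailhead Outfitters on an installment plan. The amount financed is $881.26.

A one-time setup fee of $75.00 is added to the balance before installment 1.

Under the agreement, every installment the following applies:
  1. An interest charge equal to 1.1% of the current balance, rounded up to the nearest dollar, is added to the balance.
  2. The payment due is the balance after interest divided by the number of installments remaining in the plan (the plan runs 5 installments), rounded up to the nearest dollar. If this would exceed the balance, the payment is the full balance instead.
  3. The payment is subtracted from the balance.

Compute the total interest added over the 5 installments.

# | Opening | Interest | Payment | End bal
1 | $956.26 | $11.00 | $194.00 | $773.26
2 | $773.26 | $9.00 | $196.00 | $586.26
3 | $586.26 | $7.00 | $198.00 | $395.26
4 | $395.26 | $5.00 | $201.00 | $199.26
5 | $199.26 | $3.00 | $202.26 | $0.00
Total interest: $11.00 + $9.00 + $7.00 + $5.00 + $3.00 = $35.00

$35.00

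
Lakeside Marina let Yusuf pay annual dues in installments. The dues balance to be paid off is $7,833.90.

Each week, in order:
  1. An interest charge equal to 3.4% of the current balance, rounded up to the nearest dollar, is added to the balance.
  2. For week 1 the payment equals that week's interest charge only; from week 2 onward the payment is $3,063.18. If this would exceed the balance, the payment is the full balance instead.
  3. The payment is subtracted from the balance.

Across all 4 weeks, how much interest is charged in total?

# | Opening | Interest | Payment | End bal
1 | $7,833.90 | $267.00 | $267.00 | $7,833.90
2 | $7,833.90 | $267.00 | $3,063.18 | $5,037.72
3 | $5,037.72 | $172.00 | $3,063.18 | $2,146.54
4 | $2,146.54 | $73.00 | $2,219.54 | $0.00
Total interest: $267.00 + $267.00 + $172.00 + $73.00 = $779.00

$779.00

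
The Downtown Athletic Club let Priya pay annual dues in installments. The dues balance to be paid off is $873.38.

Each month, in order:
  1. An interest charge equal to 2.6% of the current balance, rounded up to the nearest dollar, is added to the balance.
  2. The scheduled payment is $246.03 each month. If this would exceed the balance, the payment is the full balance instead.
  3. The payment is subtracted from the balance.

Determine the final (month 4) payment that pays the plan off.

Month 1: $873.38 +$23.00 interest = $896.38; pay $246.03 → $650.35
Month 2: $650.35 +$17.00 interest = $667.35; pay $246.03 → $421.32
Month 3: $421.32 +$11.00 interest = $432.32; pay $246.03 → $186.29
Month 4: $186.29 +$5.00 interest = $191.29; pay $191.29 → $0.00

$191.29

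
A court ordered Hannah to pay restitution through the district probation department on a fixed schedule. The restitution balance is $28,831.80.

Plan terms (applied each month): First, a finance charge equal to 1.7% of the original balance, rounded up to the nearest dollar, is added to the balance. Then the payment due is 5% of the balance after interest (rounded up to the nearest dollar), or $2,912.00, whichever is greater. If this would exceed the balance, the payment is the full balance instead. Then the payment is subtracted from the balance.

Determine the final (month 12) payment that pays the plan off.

$2,691.80

Month 1: $28,831.80 +$491.00 interest = $29,322.80; pay $2,912.00 → $26,410.80
Month 2: $26,410.80 +$491.00 interest = $26,901.80; pay $2,912.00 → $23,989.80
Month 3: $23,989.80 +$491.00 interest = $24,480.80; pay $2,912.00 → $21,568.80
Month 4: $21,568.80 +$491.00 interest = $22,059.80; pay $2,912.00 → $19,147.80
Month 5: $19,147.80 +$491.00 interest = $19,638.80; pay $2,912.00 → $16,726.80
Month 6: $16,726.80 +$491.00 interest = $17,217.80; pay $2,912.00 → $14,305.80
Month 7: $14,305.80 +$491.00 interest = $14,796.80; pay $2,912.00 → $11,884.80
Month 8: $11,884.80 +$491.00 interest = $12,375.80; pay $2,912.00 → $9,463.80
Month 9: $9,463.80 +$491.00 interest = $9,954.80; pay $2,912.00 → $7,042.80
Month 10: $7,042.80 +$491.00 interest = $7,533.80; pay $2,912.00 → $4,621.80
Month 11: $4,621.80 +$491.00 interest = $5,112.80; pay $2,912.00 → $2,200.80
Month 12: $2,200.80 +$491.00 interest = $2,691.80; pay $2,691.80 → $0.00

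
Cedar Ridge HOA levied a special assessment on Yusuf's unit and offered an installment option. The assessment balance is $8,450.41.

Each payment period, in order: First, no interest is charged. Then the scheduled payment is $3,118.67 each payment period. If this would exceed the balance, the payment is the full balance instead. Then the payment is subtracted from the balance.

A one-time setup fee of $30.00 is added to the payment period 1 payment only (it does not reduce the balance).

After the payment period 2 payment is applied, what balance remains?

Payment period 1: $8,450.41 − $3,118.67 (+ $30.00 fee) → $5,331.74
Payment period 2: $5,331.74 − $3,118.67 → $2,213.07

$2,213.07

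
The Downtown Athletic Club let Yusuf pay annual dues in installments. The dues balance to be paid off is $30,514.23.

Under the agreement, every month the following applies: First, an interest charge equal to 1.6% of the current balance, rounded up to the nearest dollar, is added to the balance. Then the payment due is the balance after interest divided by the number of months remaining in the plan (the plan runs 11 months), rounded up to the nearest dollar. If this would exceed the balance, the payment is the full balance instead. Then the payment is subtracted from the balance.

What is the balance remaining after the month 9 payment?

# | Opening | Interest | Payment | End bal
1 | $30,514.23 | $489.00 | $2,819.00 | $28,184.23
2 | $28,184.23 | $451.00 | $2,864.00 | $25,771.23
3 | $25,771.23 | $413.00 | $2,910.00 | $23,274.23
4 | $23,274.23 | $373.00 | $2,956.00 | $20,691.23
5 | $20,691.23 | $332.00 | $3,004.00 | $18,019.23
6 | $18,019.23 | $289.00 | $3,052.00 | $15,256.23
7 | $15,256.23 | $245.00 | $3,101.00 | $12,400.23
8 | $12,400.23 | $199.00 | $3,150.00 | $9,449.23
9 | $9,449.23 | $152.00 | $3,201.00 | $6,400.23

$6,400.23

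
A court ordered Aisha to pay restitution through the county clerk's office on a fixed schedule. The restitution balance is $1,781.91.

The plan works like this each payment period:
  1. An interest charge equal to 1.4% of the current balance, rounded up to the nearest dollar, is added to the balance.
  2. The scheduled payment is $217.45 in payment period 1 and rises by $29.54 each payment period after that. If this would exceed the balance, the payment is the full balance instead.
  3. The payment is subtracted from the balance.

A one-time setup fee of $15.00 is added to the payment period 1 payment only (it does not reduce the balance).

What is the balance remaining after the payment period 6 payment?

Payment period 1: opening $1,781.91; interest $25.00 → $1,806.91; payment $217.45 (+ $15.00 fee); balance $1,589.46
Payment period 2: opening $1,589.46; interest $23.00 → $1,612.46; payment $246.99; balance $1,365.47
Payment period 3: opening $1,365.47; interest $20.00 → $1,385.47; payment $276.53; balance $1,108.94
Payment period 4: opening $1,108.94; interest $16.00 → $1,124.94; payment $306.07; balance $818.87
Payment period 5: opening $818.87; interest $12.00 → $830.87; payment $335.61; balance $495.26
Payment period 6: opening $495.26; interest $7.00 → $502.26; payment $365.15; balance $137.11

$137.11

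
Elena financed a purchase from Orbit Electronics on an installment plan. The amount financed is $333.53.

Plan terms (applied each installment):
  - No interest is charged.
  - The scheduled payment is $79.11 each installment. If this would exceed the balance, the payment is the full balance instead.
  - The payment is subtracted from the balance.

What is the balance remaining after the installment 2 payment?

$175.31

Installment 1: opening $333.53; payment $79.11; balance $254.42
Installment 2: opening $254.42; payment $79.11; balance $175.31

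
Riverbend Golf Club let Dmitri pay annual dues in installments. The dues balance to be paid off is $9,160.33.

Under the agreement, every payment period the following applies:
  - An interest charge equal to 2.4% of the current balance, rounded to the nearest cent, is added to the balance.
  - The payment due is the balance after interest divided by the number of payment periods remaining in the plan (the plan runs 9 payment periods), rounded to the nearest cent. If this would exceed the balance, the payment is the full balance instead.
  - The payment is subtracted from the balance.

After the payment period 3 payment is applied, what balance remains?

Payment period 1: $9,160.33 +$219.85 interest = $9,380.18; pay $1,042.24 → $8,337.94
Payment period 2: $8,337.94 +$200.11 interest = $8,538.05; pay $1,067.26 → $7,470.79
Payment period 3: $7,470.79 +$179.30 interest = $7,650.09; pay $1,092.87 → $6,557.22

$6,557.22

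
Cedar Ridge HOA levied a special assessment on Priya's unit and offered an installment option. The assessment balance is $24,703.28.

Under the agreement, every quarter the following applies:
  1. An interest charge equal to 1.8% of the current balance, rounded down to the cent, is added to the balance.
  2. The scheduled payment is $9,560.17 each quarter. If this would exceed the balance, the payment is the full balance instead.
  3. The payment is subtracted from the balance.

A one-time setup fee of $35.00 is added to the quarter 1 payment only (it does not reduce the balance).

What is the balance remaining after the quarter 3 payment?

# | Opening | Interest | Payment | Fee | End bal
1 | $24,703.28 | $444.65 | $9,560.17 | $35.00 | $15,587.76
2 | $15,587.76 | $280.57 | $9,560.17 | — | $6,308.16
3 | $6,308.16 | $113.54 | $6,421.70 | — | $0.00

$0.00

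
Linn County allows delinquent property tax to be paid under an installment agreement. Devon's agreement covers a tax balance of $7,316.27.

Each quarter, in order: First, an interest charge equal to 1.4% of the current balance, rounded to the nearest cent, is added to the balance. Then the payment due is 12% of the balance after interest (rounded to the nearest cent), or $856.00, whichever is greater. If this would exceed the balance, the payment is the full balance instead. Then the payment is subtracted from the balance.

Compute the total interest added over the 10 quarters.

Quarter 1: $7,316.27 +$102.43 interest = $7,418.70; pay $890.24 → $6,528.46
Quarter 2: $6,528.46 +$91.40 interest = $6,619.86; pay $856.00 → $5,763.86
Quarter 3: $5,763.86 +$80.69 interest = $5,844.55; pay $856.00 → $4,988.55
Quarter 4: $4,988.55 +$69.84 interest = $5,058.39; pay $856.00 → $4,202.39
Quarter 5: $4,202.39 +$58.83 interest = $4,261.22; pay $856.00 → $3,405.22
Quarter 6: $3,405.22 +$47.67 interest = $3,452.89; pay $856.00 → $2,596.89
Quarter 7: $2,596.89 +$36.36 interest = $2,633.25; pay $856.00 → $1,777.25
Quarter 8: $1,777.25 +$24.88 interest = $1,802.13; pay $856.00 → $946.13
Quarter 9: $946.13 +$13.25 interest = $959.38; pay $856.00 → $103.38
Quarter 10: $103.38 +$1.45 interest = $104.83; pay $104.83 → $0.00
Total interest: $102.43 + $91.40 + $80.69 + $69.84 + $58.83 + $47.67 + $36.36 + $24.88 + $13.25 + $1.45 = $526.80

$526.80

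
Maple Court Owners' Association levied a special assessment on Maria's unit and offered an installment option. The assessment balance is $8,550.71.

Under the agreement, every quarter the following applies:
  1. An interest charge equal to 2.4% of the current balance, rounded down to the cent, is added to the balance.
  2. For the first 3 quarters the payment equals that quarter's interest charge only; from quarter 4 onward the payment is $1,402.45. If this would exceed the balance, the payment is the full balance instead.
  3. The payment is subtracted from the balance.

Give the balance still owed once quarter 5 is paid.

# | Opening | Interest | Payment | End bal
1 | $8,550.71 | $205.21 | $205.21 | $8,550.71
2 | $8,550.71 | $205.21 | $205.21 | $8,550.71
3 | $8,550.71 | $205.21 | $205.21 | $8,550.71
4 | $8,550.71 | $205.21 | $1,402.45 | $7,353.47
5 | $7,353.47 | $176.48 | $1,402.45 | $6,127.50

$6,127.50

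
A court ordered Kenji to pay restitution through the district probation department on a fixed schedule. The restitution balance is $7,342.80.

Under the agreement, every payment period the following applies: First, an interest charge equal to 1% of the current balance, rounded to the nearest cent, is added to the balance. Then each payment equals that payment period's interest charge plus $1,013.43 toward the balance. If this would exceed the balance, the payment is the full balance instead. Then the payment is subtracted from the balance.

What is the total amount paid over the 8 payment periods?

Payment period 1: opening $7,342.80; interest $73.43 → $7,416.23; payment $1,086.86; balance $6,329.37
Payment period 2: opening $6,329.37; interest $63.29 → $6,392.66; payment $1,076.72; balance $5,315.94
Payment period 3: opening $5,315.94; interest $53.16 → $5,369.10; payment $1,066.59; balance $4,302.51
Payment period 4: opening $4,302.51; interest $43.03 → $4,345.54; payment $1,056.46; balance $3,289.08
Payment period 5: opening $3,289.08; interest $32.89 → $3,321.97; payment $1,046.32; balance $2,275.65
Payment period 6: opening $2,275.65; interest $22.76 → $2,298.41; payment $1,036.19; balance $1,262.22
Payment period 7: opening $1,262.22; interest $12.62 → $1,274.84; payment $1,026.05; balance $248.79
Payment period 8: opening $248.79; interest $2.49 → $251.28; payment $251.28; balance $0.00
Total paid: $7,646.47

$7,646.47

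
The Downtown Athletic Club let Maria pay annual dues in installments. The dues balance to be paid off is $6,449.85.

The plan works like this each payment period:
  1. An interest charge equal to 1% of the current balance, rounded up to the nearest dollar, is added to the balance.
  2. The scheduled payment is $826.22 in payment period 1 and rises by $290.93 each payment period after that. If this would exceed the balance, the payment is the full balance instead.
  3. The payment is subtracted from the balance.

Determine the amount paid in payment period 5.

$1,618.39

Payment period 1: opening $6,449.85; interest $65.00 → $6,514.85; payment $826.22; balance $5,688.63
Payment period 2: opening $5,688.63; interest $57.00 → $5,745.63; payment $1,117.15; balance $4,628.48
Payment period 3: opening $4,628.48; interest $47.00 → $4,675.48; payment $1,408.08; balance $3,267.40
Payment period 4: opening $3,267.40; interest $33.00 → $3,300.40; payment $1,699.01; balance $1,601.39
Payment period 5: opening $1,601.39; interest $17.00 → $1,618.39; payment $1,618.39; balance $0.00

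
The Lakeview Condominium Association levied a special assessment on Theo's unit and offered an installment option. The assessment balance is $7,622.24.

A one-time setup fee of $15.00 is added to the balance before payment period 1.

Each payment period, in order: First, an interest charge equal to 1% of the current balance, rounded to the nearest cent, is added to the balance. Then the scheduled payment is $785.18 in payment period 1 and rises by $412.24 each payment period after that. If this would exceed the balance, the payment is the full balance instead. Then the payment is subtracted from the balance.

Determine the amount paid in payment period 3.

$1,609.66

# | Opening | Interest | Payment | End bal
1 | $7,637.24 | $76.37 | $785.18 | $6,928.43
2 | $6,928.43 | $69.28 | $1,197.42 | $5,800.29
3 | $5,800.29 | $58.00 | $1,609.66 | $4,248.63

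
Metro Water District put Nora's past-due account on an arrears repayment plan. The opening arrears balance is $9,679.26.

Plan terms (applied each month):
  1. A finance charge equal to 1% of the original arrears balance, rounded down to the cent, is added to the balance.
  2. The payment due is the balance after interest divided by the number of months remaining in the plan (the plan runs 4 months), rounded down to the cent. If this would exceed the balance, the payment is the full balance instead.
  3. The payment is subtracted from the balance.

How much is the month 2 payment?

Month 1: $9,679.26 +$96.79 interest = $9,776.05; pay $2,444.01 → $7,332.04
Month 2: $7,332.04 +$96.79 interest = $7,428.83; pay $2,476.27 → $4,952.56

$2,476.27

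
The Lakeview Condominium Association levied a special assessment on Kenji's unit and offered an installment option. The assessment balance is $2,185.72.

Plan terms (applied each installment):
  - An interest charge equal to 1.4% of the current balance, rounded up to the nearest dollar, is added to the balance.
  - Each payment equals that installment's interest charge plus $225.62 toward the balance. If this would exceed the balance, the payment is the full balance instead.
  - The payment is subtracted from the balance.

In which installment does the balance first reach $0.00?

Installment 1: opening $2,185.72; interest $31.00 → $2,216.72; payment $256.62; balance $1,960.10
Installment 2: opening $1,960.10; interest $28.00 → $1,988.10; payment $253.62; balance $1,734.48
Installment 3: opening $1,734.48; interest $25.00 → $1,759.48; payment $250.62; balance $1,508.86
Installment 4: opening $1,508.86; interest $22.00 → $1,530.86; payment $247.62; balance $1,283.24
Installment 5: opening $1,283.24; interest $18.00 → $1,301.24; payment $243.62; balance $1,057.62
Installment 6: opening $1,057.62; interest $15.00 → $1,072.62; payment $240.62; balance $832.00
Installment 7: opening $832.00; interest $12.00 → $844.00; payment $237.62; balance $606.38
Installment 8: opening $606.38; interest $9.00 → $615.38; payment $234.62; balance $380.76
Installment 9: opening $380.76; interest $6.00 → $386.76; payment $231.62; balance $155.14
Installment 10: opening $155.14; interest $3.00 → $158.14; payment $158.14; balance $0.00
Balance reaches $0.00 in installment 10.

10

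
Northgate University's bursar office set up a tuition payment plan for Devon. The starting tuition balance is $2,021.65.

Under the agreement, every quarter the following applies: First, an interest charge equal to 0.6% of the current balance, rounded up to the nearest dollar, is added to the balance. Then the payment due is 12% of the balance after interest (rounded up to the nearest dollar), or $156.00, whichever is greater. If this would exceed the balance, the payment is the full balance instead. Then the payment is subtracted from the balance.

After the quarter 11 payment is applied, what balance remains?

Quarter 1: opening $2,021.65; interest $13.00 → $2,034.65; payment $245.00; balance $1,789.65
Quarter 2: opening $1,789.65; interest $11.00 → $1,800.65; payment $217.00; balance $1,583.65
Quarter 3: opening $1,583.65; interest $10.00 → $1,593.65; payment $192.00; balance $1,401.65
Quarter 4: opening $1,401.65; interest $9.00 → $1,410.65; payment $170.00; balance $1,240.65
Quarter 5: opening $1,240.65; interest $8.00 → $1,248.65; payment $156.00; balance $1,092.65
Quarter 6: opening $1,092.65; interest $7.00 → $1,099.65; payment $156.00; balance $943.65
Quarter 7: opening $943.65; interest $6.00 → $949.65; payment $156.00; balance $793.65
Quarter 8: opening $793.65; interest $5.00 → $798.65; payment $156.00; balance $642.65
Quarter 9: opening $642.65; interest $4.00 → $646.65; payment $156.00; balance $490.65
Quarter 10: opening $490.65; interest $3.00 → $493.65; payment $156.00; balance $337.65
Quarter 11: opening $337.65; interest $3.00 → $340.65; payment $156.00; balance $184.65

$184.65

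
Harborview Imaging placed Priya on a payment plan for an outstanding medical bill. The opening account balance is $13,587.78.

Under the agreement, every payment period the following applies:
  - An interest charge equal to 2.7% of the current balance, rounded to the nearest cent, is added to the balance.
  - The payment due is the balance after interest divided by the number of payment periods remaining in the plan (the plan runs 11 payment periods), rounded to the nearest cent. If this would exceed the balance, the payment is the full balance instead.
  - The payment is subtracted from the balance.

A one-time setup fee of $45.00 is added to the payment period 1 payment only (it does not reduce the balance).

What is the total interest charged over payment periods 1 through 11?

$2,411.89

# | Opening | Interest | Payment | Fee | End bal
1 | $13,587.78 | $366.87 | $1,268.60 | $45.00 | $12,686.05
2 | $12,686.05 | $342.52 | $1,302.86 | — | $11,725.71
3 | $11,725.71 | $316.59 | $1,338.03 | — | $10,704.27
4 | $10,704.27 | $289.02 | $1,374.16 | — | $9,619.13
5 | $9,619.13 | $259.72 | $1,411.26 | — | $8,467.59
6 | $8,467.59 | $228.62 | $1,449.37 | — | $7,246.84
7 | $7,246.84 | $195.66 | $1,488.50 | — | $5,954.00
8 | $5,954.00 | $160.76 | $1,528.69 | — | $4,586.07
9 | $4,586.07 | $123.82 | $1,569.96 | — | $3,139.93
10 | $3,139.93 | $84.78 | $1,612.36 | — | $1,612.35
11 | $1,612.35 | $43.53 | $1,655.88 | — | $0.00
Total interest: $366.87 + $342.52 + $316.59 + $289.02 + $259.72 + $228.62 + $195.66 + $160.76 + $123.82 + $84.78 + $43.53 = $2,411.89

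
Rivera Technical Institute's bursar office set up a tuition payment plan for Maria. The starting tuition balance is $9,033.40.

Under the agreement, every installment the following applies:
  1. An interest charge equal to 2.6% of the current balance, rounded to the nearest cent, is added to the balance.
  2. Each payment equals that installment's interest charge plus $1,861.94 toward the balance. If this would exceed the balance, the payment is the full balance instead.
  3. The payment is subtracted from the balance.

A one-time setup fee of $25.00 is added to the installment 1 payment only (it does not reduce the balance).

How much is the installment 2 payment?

# | Opening | Interest | Payment | Fee | End bal
1 | $9,033.40 | $234.87 | $2,096.81 | $25.00 | $7,171.46
2 | $7,171.46 | $186.46 | $2,048.40 | — | $5,309.52

$2,048.40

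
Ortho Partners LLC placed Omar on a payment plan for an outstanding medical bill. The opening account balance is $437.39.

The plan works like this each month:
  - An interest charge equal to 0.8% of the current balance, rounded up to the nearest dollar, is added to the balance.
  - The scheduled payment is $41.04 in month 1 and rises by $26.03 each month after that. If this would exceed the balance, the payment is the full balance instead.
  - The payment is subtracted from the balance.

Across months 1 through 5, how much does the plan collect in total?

# | Opening | Interest | Payment | End bal
1 | $437.39 | $4.00 | $41.04 | $400.35
2 | $400.35 | $4.00 | $67.07 | $337.28
3 | $337.28 | $3.00 | $93.10 | $247.18
4 | $247.18 | $2.00 | $119.13 | $130.05
5 | $130.05 | $2.00 | $132.05 | $0.00
Total paid: $452.39

$452.39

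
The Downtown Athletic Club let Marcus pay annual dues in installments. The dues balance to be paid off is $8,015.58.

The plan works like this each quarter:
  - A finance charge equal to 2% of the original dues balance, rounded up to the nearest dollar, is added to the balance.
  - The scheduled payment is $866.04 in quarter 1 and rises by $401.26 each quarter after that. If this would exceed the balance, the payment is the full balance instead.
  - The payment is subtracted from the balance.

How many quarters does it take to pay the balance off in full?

Quarter 1: opening $8,015.58; interest $161.00 → $8,176.58; payment $866.04; balance $7,310.54
Quarter 2: opening $7,310.54; interest $161.00 → $7,471.54; payment $1,267.30; balance $6,204.24
Quarter 3: opening $6,204.24; interest $161.00 → $6,365.24; payment $1,668.56; balance $4,696.68
Quarter 4: opening $4,696.68; interest $161.00 → $4,857.68; payment $2,069.82; balance $2,787.86
Quarter 5: opening $2,787.86; interest $161.00 → $2,948.86; payment $2,471.08; balance $477.78
Quarter 6: opening $477.78; interest $161.00 → $638.78; payment $638.78; balance $0.00
Balance reaches $0.00 in quarter 6.

6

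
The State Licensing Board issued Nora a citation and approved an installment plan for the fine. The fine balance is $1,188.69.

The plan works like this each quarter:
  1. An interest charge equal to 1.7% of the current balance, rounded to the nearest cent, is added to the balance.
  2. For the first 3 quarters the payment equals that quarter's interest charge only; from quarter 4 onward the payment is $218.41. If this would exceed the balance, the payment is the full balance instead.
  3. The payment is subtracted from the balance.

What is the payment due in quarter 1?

Quarter 1: $1,188.69 +$20.21 interest = $1,208.90; pay $20.21 → $1,188.69

$20.21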